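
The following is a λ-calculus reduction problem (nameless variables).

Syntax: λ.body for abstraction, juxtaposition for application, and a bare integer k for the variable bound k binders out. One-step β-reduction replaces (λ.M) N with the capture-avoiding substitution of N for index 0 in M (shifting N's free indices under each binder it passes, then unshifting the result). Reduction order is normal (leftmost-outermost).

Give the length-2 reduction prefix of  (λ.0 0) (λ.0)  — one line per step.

  start: (λ.0 0) (λ.0)
  [1] (λ.0) (λ.0)
  [2] λ.0

Answer: after 2 steps: λ.0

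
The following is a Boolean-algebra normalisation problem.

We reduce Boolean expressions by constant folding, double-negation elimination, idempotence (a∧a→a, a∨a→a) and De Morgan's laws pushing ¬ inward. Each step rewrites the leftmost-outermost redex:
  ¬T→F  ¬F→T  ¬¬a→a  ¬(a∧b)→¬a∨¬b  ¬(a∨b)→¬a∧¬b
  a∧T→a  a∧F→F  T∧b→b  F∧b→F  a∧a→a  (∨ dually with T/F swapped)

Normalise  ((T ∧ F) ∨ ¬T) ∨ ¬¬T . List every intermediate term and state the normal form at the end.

  start: ((T ∧ F) ∨ ¬T) ∨ ¬¬T
  [1] (F ∨ ¬T) ∨ ¬¬T
  [2] ¬T ∨ ¬¬T
  [3] F ∨ ¬¬T
  [4] ¬¬T
  [5] T

Answer: normal form = T  (in 5 steps)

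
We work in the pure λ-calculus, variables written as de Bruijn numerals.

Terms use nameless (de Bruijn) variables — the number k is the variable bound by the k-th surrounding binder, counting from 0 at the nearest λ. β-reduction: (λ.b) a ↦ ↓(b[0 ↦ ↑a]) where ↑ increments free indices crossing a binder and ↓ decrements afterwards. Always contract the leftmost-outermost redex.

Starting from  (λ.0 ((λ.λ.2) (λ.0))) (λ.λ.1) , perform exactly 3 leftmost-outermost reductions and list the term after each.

Answer: after 3 steps: λ.λ.λ.λ.1

Reduction:
  start: (λ.0 ((λ.λ.2) (λ.0))) (λ.λ.1)
  step 1: (λ.λ.1) ((λ.λ.λ.λ.1) (λ.0))
  step 2: λ.(λ.λ.λ.λ.1) (λ.0)
  step 3: λ.λ.λ.λ.1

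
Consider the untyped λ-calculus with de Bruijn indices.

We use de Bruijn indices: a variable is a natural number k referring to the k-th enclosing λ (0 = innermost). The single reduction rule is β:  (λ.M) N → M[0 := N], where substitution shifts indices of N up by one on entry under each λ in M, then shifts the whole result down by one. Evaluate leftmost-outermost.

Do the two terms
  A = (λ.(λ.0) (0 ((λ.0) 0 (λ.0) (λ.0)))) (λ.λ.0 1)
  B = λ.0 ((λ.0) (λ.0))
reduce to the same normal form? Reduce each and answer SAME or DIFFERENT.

Answer: SAME — A ⇓ λ.0 (λ.0), B ⇓ λ.0 (λ.0)

Working:
Term A:
  start: (λ.(λ.0) (0 ((λ.0) 0 (λ.0) (λ.0)))) (λ.λ.0 1)
  [1] (λ.0) ((λ.λ.0 1) ((λ.0) (λ.λ.0 1) (λ.0) (λ.0)))
  [2] (λ.λ.0 1) ((λ.0) (λ.λ.0 1) (λ.0) (λ.0))
  [3] λ.0 ((λ.0) (λ.λ.0 1) (λ.0) (λ.0))
  [4] λ.0 ((λ.λ.0 1) (λ.0) (λ.0))
  [5] λ.0 ((λ.0 (λ.0)) (λ.0))
  [6] λ.0 ((λ.0) (λ.0))
  [7] λ.0 (λ.0)

Term B:
  start: λ.0 ((λ.0) (λ.0))
  [1] λ.0 (λ.0)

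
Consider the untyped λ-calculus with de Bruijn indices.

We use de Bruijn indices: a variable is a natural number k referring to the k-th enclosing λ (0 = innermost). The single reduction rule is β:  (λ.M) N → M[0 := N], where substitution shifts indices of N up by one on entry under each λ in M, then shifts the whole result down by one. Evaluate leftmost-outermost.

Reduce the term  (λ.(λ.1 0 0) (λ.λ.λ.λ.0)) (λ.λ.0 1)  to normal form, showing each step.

  start: (λ.(λ.1 0 0) (λ.λ.λ.λ.0)) (λ.λ.0 1)
  →1  (λ.(λ.λ.0 1) 0 0) (λ.λ.λ.λ.0)
  →2  (λ.λ.0 1) (λ.λ.λ.λ.0) (λ.λ.λ.λ.0)
  →3  (λ.0 (λ.λ.λ.λ.0)) (λ.λ.λ.λ.0)
  →4  (λ.λ.λ.λ.0) (λ.λ.λ.λ.0)
  →5  λ.λ.λ.0

Answer: normal form = λ.λ.λ.0  (in 5 steps)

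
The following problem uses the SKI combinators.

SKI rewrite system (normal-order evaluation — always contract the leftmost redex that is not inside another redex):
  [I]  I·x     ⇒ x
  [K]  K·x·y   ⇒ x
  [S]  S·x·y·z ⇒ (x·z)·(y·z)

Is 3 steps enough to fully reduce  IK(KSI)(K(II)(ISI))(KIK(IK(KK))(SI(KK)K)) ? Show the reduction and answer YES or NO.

Answer: NO — after 3 steps the term is S(KIK(IK(KK))(SI(KK)K)), not yet normal

Derivation:
  start: IK(KSI)(K(II)(ISI))(KIK(IK(KK))(SI(KK)K))
  step 1: K(KSI)(K(II)(ISI))(KIK(IK(KK))(SI(KK)K))
  step 2: KSI(KIK(IK(KK))(SI(KK)K))
  step 3: S(KIK(IK(KK))(SI(KK)K))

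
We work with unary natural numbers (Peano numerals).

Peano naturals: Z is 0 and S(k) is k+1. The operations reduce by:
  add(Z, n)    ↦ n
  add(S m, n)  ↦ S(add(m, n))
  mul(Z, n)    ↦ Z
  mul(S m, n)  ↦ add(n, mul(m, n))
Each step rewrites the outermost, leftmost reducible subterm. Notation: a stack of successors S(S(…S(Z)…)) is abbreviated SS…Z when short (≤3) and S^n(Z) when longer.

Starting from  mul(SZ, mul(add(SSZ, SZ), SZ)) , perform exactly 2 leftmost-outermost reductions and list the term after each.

  start: mul(SZ, mul(add(SSZ, SZ), SZ))
  [1] add(mul(add(SSZ, SZ), SZ), mul(Z, mul(add(SSZ, SZ), SZ)))
  [2] add(mul(S(add(SZ, SZ)), SZ), mul(Z, mul(add(SSZ, SZ), SZ)))

Answer: after 2 steps: add(mul(S(add(SZ, SZ)), SZ), mul(Z, mul(add(SSZ, SZ), SZ)))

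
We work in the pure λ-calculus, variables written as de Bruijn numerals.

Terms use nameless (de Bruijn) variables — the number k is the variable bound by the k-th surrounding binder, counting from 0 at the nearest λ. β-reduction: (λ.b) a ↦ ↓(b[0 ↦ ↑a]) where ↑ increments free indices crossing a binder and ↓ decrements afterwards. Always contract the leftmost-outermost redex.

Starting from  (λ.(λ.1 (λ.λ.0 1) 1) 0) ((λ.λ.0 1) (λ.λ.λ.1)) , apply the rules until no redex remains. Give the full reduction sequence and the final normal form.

Answer: normal form = λ.λ.1  (in 9 steps)

Working:
  start: (λ.(λ.1 (λ.λ.0 1) 1) 0) ((λ.λ.0 1) (λ.λ.λ.1))
  [1] (λ.(λ.λ.0 1) (λ.λ.λ.1) (λ.λ.0 1) ((λ.λ.0 1) (λ.λ.λ.1))) ((λ.λ.0 1) (λ.λ.λ.1))
  [2] (λ.λ.0 1) (λ.λ.λ.1) (λ.λ.0 1) ((λ.λ.0 1) (λ.λ.λ.1))
  [3] (λ.0 (λ.λ.λ.1)) (λ.λ.0 1) ((λ.λ.0 1) (λ.λ.λ.1))
  [4] (λ.λ.0 1) (λ.λ.λ.1) ((λ.λ.0 1) (λ.λ.λ.1))
  [5] (λ.0 (λ.λ.λ.1)) ((λ.λ.0 1) (λ.λ.λ.1))
  [6] (λ.λ.0 1) (λ.λ.λ.1) (λ.λ.λ.1)
  [7] (λ.0 (λ.λ.λ.1)) (λ.λ.λ.1)
  [8] (λ.λ.λ.1) (λ.λ.λ.1)
  [9] λ.λ.1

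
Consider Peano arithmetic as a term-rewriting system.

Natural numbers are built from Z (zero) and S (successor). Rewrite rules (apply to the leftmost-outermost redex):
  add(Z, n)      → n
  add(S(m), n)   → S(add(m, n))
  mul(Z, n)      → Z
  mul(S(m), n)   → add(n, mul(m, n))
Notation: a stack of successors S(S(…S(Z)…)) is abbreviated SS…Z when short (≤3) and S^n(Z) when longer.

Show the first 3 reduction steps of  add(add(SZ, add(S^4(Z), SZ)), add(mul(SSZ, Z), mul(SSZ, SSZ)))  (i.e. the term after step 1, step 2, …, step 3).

Answer: after 3 steps: S(add(add(S^4(Z), SZ), add(mul(SSZ, Z), mul(SSZ, SSZ))))

Reduction:
  start: add(add(SZ, add(S^4(Z), SZ)), add(mul(SSZ, Z), mul(SSZ, SSZ)))
  →1  add(S(add(Z, add(S^4(Z), SZ))), add(mul(SSZ, Z), mul(SSZ, SSZ)))
  →2  S(add(add(Z, add(S^4(Z), SZ)), add(mul(SSZ, Z), mul(SSZ, SSZ))))
  →3  S(add(add(S^4(Z), SZ), add(mul(SSZ, Z), mul(SSZ, SSZ))))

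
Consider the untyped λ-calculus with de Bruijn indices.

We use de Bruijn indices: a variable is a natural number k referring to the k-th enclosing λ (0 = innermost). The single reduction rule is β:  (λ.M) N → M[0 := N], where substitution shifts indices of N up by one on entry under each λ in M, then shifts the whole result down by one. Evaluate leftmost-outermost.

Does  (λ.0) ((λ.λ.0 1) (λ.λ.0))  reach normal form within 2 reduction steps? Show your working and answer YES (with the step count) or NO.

Answer: YES — reaches normal form λ.0 (λ.λ.0) in 2 ≤ 2 steps

Reduction:
  start: (λ.0) ((λ.λ.0 1) (λ.λ.0))
  step 1: (λ.λ.0 1) (λ.λ.0)
  step 2: λ.0 (λ.λ.0)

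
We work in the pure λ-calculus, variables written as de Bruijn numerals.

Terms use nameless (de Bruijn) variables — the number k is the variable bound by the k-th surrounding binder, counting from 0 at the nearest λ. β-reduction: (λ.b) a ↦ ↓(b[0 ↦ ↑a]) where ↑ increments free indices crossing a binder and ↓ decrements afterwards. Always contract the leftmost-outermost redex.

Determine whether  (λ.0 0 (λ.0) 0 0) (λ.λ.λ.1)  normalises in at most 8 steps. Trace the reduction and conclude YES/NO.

Answer: YES — reaches normal form λ.λ.λ.1 in 5 ≤ 8 steps

Derivation:
  start: (λ.0 0 (λ.0) 0 0) (λ.λ.λ.1)
  step 1: (λ.λ.λ.1) (λ.λ.λ.1) (λ.0) (λ.λ.λ.1) (λ.λ.λ.1)
  step 2: (λ.λ.1) (λ.0) (λ.λ.λ.1) (λ.λ.λ.1)
  step 3: (λ.λ.0) (λ.λ.λ.1) (λ.λ.λ.1)
  step 4: (λ.0) (λ.λ.λ.1)
  step 5: λ.λ.λ.1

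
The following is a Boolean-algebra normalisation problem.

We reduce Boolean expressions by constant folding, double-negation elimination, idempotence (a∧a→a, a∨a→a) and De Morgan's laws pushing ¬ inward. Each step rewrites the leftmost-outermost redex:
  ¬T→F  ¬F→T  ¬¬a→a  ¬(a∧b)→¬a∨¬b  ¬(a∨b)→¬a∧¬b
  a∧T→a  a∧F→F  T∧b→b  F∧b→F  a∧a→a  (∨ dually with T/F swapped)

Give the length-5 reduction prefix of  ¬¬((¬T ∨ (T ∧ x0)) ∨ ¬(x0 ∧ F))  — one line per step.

  start: ¬¬((¬T ∨ (T ∧ x0)) ∨ ¬(x0 ∧ F))
  →1  (¬T ∨ (T ∧ x0)) ∨ ¬(x0 ∧ F)
  →2  (F ∨ (T ∧ x0)) ∨ ¬(x0 ∧ F)
  →3  (T ∧ x0) ∨ ¬(x0 ∧ F)
  →4  x0 ∨ ¬(x0 ∧ F)
  →5  x0 ∨ (¬x0 ∨ ¬F)

Answer: after 5 steps: x0 ∨ (¬x0 ∨ ¬F)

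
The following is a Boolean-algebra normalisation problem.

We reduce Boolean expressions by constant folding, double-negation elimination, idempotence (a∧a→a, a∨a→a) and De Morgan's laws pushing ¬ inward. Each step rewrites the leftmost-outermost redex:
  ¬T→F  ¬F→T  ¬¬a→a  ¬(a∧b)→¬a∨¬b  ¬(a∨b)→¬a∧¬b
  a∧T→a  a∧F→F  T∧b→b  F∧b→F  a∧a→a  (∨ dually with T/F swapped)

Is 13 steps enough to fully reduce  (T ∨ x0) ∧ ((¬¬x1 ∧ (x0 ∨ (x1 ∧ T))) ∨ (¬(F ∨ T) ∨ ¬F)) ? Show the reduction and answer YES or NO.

  start: (T ∨ x0) ∧ ((¬¬x1 ∧ (x0 ∨ (x1 ∧ T))) ∨ (¬(F ∨ T) ∨ ¬F))
  →1  T ∧ ((¬¬x1 ∧ (x0 ∨ (x1 ∧ T))) ∨ (¬(F ∨ T) ∨ ¬F))
  →2  (¬¬x1 ∧ (x0 ∨ (x1 ∧ T))) ∨ (¬(F ∨ T) ∨ ¬F)
  →3  (x1 ∧ (x0 ∨ (x1 ∧ T))) ∨ (¬(F ∨ T) ∨ ¬F)
  →4  (x1 ∧ (x0 ∨ x1)) ∨ (¬(F ∨ T) ∨ ¬F)
  →5  (x1 ∧ (x0 ∨ x1)) ∨ ((¬F ∧ ¬T) ∨ ¬F)
  →6  (x1 ∧ (x0 ∨ x1)) ∨ ((T ∧ ¬T) ∨ ¬F)
  →7  (x1 ∧ (x0 ∨ x1)) ∨ (¬T ∨ ¬F)
  →8  (x1 ∧ (x0 ∨ x1)) ∨ (F ∨ ¬F)
  →9  (x1 ∧ (x0 ∨ x1)) ∨ ¬F
  →10  (x1 ∧ (x0 ∨ x1)) ∨ T
  →11  T

Answer: YES — reaches normal form T in 11 ≤ 13 steps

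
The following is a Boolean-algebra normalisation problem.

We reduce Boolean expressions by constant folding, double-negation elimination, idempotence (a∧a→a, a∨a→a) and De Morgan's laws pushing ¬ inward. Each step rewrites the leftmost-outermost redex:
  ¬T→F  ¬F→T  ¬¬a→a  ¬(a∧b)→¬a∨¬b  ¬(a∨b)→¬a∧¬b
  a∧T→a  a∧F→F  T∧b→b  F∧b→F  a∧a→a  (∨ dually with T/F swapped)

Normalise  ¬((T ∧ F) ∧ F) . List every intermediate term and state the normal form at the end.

  start: ¬((T ∧ F) ∧ F)
  [1] ¬(T ∧ F) ∨ ¬F
  [2] (¬T ∨ ¬F) ∨ ¬F
  [3] (F ∨ ¬F) ∨ ¬F
  [4] ¬F ∨ ¬F
  [5] ¬F
  [6] T

Answer: normal form = T  (in 6 steps)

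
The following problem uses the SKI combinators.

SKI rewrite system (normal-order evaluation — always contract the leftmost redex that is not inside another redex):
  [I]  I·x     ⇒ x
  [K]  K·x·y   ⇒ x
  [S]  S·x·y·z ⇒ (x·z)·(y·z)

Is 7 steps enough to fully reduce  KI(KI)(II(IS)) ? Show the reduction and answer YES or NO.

  start: KI(KI)(II(IS))
  [1] I(II(IS))
  [2] II(IS)
  [3] I(IS)
  [4] IS
  [5] S

Answer: YES — reaches normal form S in 5 ≤ 7 steps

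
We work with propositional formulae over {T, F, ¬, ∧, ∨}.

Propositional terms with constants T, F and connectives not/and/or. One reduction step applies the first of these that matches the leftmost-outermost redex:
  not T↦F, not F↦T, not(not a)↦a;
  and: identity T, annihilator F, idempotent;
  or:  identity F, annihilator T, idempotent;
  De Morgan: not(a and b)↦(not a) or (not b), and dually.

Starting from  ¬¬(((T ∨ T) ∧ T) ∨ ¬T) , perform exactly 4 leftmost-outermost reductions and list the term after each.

  start: ¬¬(((T ∨ T) ∧ T) ∨ ¬T)
  →1  ((T ∨ T) ∧ T) ∨ ¬T
  →2  (T ∨ T) ∨ ¬T
  →3  T ∨ ¬T
  →4  T

Answer: after 4 steps: T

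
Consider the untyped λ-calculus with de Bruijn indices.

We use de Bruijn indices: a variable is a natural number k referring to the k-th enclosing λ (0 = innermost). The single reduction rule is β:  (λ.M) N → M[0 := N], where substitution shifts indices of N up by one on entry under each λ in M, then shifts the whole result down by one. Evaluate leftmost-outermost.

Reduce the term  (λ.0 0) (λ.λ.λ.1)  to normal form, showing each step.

Answer: normal form = λ.λ.1  (in 2 steps)

Working:
  start: (λ.0 0) (λ.λ.λ.1)
  step 1: (λ.λ.λ.1) (λ.λ.λ.1)
  step 2: λ.λ.1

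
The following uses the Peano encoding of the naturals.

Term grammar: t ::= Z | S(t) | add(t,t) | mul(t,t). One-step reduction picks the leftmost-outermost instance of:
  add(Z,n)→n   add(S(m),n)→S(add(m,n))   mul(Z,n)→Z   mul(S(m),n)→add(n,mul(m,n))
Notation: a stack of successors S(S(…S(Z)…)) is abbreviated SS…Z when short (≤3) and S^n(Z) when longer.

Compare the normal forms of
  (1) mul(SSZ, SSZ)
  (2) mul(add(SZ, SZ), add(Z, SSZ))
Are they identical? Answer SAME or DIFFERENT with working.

Term A:
  start: mul(SSZ, SSZ)
  [1] add(SSZ, mul(SZ, SSZ))
  [2] S(add(SZ, mul(SZ, SSZ)))
  [3] S(S(add(Z, mul(SZ, SSZ))))
  [4] S(S(mul(SZ, SSZ)))
  [5] S(S(add(SSZ, mul(Z, SSZ))))
  [6] S(S(S(add(SZ, mul(Z, SSZ)))))
  [7] S(S(S(S(add(Z, mul(Z, SSZ))))))
  [8] S(S(S(S(mul(Z, SSZ)))))
  [9] S^4(Z)

Term B:
  start: mul(add(SZ, SZ), add(Z, SSZ))
  [1] mul(S(add(Z, SZ)), add(Z, SSZ))
  [2] add(add(Z, SSZ), mul(add(Z, SZ), add(Z, SSZ)))
  [3] add(SSZ, mul(add(Z, SZ), add(Z, SSZ)))
  [4] S(add(SZ, mul(add(Z, SZ), add(Z, SSZ))))
  [5] S(S(add(Z, mul(add(Z, SZ), add(Z, SSZ)))))
  [6] S(S(mul(add(Z, SZ), add(Z, SSZ))))
  [7] S(S(mul(SZ, add(Z, SSZ))))
  [8] S(S(add(add(Z, SSZ), mul(Z, add(Z, SSZ)))))
  [9] S(S(add(SSZ, mul(Z, add(Z, SSZ)))))
  [10] S(S(S(add(SZ, mul(Z, add(Z, SSZ))))))
  [11] S(S(S(S(add(Z, mul(Z, add(Z, SSZ)))))))
  [12] S(S(S(S(mul(Z, add(Z, SSZ))))))
  [13] S^4(Z)

Answer: SAME — A ⇓ S^4(Z), B ⇓ S^4(Z)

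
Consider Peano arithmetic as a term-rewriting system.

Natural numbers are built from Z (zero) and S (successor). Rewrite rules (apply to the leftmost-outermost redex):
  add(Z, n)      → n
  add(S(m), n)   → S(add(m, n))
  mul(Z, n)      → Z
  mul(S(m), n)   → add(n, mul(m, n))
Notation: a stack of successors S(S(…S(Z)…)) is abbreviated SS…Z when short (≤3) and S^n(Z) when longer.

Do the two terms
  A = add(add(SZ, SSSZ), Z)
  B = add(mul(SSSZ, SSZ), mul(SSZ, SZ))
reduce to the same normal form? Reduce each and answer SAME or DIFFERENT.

Term A:
  start: add(add(SZ, SSSZ), Z)
  →1  add(S(add(Z, SSSZ)), Z)
  →2  S(add(add(Z, SSSZ), Z))
  →3  S(add(SSSZ, Z))
  →4  S(S(add(SSZ, Z)))
  →5  S(S(S(add(SZ, Z))))
  →6  S(S(S(S(add(Z, Z)))))
  →7  S^4(Z)

Term B:
  start: add(mul(SSSZ, SSZ), mul(SSZ, SZ))
  →1  add(add(SSZ, mul(SSZ, SSZ)), mul(SSZ, SZ))
  →2  add(S(add(SZ, mul(SSZ, SSZ))), mul(SSZ, SZ))
  →3  S(add(add(SZ, mul(SSZ, SSZ)), mul(SSZ, SZ)))
  →4  S(add(S(add(Z, mul(SSZ, SSZ))), mul(SSZ, SZ)))
  →5  S(S(add(add(Z, mul(SSZ, SSZ)), mul(SSZ, SZ))))
  →6  S(S(add(mul(SSZ, SSZ), mul(SSZ, SZ))))
  →7  S(S(add(add(SSZ, mul(SZ, SSZ)), mul(SSZ, SZ))))
  →8  S(S(add(S(add(SZ, mul(SZ, SSZ))), mul(SSZ, SZ))))
  →9  S(S(S(add(add(SZ, mul(SZ, SSZ)), mul(SSZ, SZ)))))
  →10  S(S(S(add(S(add(Z, mul(SZ, SSZ))), mul(SSZ, SZ)))))
  →11  S(S(S(S(add(add(Z, mul(SZ, SSZ)), mul(SSZ, SZ))))))
  →12  S(S(S(S(add(mul(SZ, SSZ), mul(SSZ, SZ))))))
  →13  S(S(S(S(add(add(SSZ, mul(Z, SSZ)), mul(SSZ, SZ))))))
  →14  S(S(S(S(add(S(add(SZ, mul(Z, SSZ))), mul(SSZ, SZ))))))
  →15  S(S(S(S(S(add(add(SZ, mul(Z, SSZ)), mul(SSZ, SZ)))))))
  →16  S(S(S(S(S(add(S(add(Z, mul(Z, SSZ))), mul(SSZ, SZ)))))))
  →17  S(S(S(S(S(S(add(add(Z, mul(Z, SSZ)), mul(SSZ, SZ))))))))
  →18  S(S(S(S(S(S(add(mul(Z, SSZ), mul(SSZ, SZ))))))))
  →19  S(S(S(S(S(S(add(Z, mul(SSZ, SZ))))))))
  →20  S(S(S(S(S(S(mul(SSZ, SZ)))))))
  →21  S(S(S(S(S(S(add(SZ, mul(SZ, SZ))))))))
  →22  S(S(S(S(S(S(S(add(Z, mul(SZ, SZ)))))))))
  →23  S(S(S(S(S(S(S(mul(SZ, SZ))))))))
  →24  S(S(S(S(S(S(S(add(SZ, mul(Z, SZ)))))))))
  →25  S(S(S(S(S(S(S(S(add(Z, mul(Z, SZ))))))))))
  →26  S(S(S(S(S(S(S(S(mul(Z, SZ)))))))))
  →27  S^8(Z)

Answer: DIFFERENT — A ⇓ S^4(Z), B ⇓ S^8(Z)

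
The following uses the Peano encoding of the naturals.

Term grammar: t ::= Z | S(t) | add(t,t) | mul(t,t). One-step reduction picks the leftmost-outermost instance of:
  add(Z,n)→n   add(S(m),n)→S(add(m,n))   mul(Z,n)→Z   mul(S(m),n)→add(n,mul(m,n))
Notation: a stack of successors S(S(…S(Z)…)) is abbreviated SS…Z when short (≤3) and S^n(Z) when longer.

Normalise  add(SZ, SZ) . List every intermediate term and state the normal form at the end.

  start: add(SZ, SZ)
  [1] S(add(Z, SZ))
  [2] SSZ

Answer: normal form = SSZ  (in 2 steps)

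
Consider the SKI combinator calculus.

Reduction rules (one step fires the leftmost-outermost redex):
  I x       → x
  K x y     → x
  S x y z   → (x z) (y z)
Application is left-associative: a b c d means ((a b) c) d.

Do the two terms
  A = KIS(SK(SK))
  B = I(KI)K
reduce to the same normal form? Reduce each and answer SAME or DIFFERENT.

Answer: DIFFERENT — A ⇓ SK(SK), B ⇓ I

Derivation:
Term A:
  start: KIS(SK(SK))
  →1  I(SK(SK))
  →2  SK(SK)

Term B:
  start: I(KI)K
  →1  KIK
  →2  I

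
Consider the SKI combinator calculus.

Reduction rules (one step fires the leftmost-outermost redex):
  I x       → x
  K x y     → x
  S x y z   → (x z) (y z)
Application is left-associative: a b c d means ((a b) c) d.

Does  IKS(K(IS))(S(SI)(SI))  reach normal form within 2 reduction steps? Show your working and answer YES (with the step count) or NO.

Answer: YES — reaches normal form S(S(SI)(SI)) in 2 ≤ 2 steps

Derivation:
  start: IKS(K(IS))(S(SI)(SI))
  step 1: KS(K(IS))(S(SI)(SI))
  step 2: S(S(SI)(SI))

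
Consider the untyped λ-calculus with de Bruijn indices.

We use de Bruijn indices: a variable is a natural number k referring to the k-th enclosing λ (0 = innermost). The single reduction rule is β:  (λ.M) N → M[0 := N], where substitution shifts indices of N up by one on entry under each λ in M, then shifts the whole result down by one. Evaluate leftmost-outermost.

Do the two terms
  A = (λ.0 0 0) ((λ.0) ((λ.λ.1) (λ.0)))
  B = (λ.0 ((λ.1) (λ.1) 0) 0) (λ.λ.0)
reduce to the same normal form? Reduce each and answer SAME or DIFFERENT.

Term A:
  start: (λ.0 0 0) ((λ.0) ((λ.λ.1) (λ.0)))
  step 1: (λ.0) ((λ.λ.1) (λ.0)) ((λ.0) ((λ.λ.1) (λ.0))) ((λ.0) ((λ.λ.1) (λ.0)))
  step 2: (λ.λ.1) (λ.0) ((λ.0) ((λ.λ.1) (λ.0))) ((λ.0) ((λ.λ.1) (λ.0)))
  step 3: (λ.λ.0) ((λ.0) ((λ.λ.1) (λ.0))) ((λ.0) ((λ.λ.1) (λ.0)))
  step 4: (λ.0) ((λ.0) ((λ.λ.1) (λ.0)))
  step 5: (λ.0) ((λ.λ.1) (λ.0))
  step 6: (λ.λ.1) (λ.0)
  step 7: λ.λ.0

Term B:
  start: (λ.0 ((λ.1) (λ.1) 0) 0) (λ.λ.0)
  step 1: (λ.λ.0) ((λ.λ.λ.0) (λ.λ.λ.0) (λ.λ.0)) (λ.λ.0)
  step 2: (λ.0) (λ.λ.0)
  step 3: λ.λ.0

Answer: SAME — A ⇓ λ.λ.0, B ⇓ λ.λ.0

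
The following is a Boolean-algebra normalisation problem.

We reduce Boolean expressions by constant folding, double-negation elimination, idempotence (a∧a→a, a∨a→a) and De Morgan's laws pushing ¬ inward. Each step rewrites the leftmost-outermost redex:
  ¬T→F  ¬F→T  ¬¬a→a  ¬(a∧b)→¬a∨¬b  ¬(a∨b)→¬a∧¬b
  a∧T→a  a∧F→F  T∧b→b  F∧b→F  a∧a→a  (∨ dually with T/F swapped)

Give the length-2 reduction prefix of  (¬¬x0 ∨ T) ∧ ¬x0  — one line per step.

Answer: after 2 steps: ¬x0

Reduction:
  start: (¬¬x0 ∨ T) ∧ ¬x0
  →1  T ∧ ¬x0
  →2  ¬x0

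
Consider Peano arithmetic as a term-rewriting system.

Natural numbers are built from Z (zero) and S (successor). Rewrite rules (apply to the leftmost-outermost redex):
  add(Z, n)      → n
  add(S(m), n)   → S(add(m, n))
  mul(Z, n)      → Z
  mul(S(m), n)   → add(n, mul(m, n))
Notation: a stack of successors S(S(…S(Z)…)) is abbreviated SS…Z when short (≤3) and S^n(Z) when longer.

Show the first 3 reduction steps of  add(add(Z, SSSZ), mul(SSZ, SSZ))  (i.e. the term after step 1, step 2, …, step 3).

  start: add(add(Z, SSSZ), mul(SSZ, SSZ))
  →1  add(SSSZ, mul(SSZ, SSZ))
  →2  S(add(SSZ, mul(SSZ, SSZ)))
  →3  S(S(add(SZ, mul(SSZ, SSZ))))

Answer: after 3 steps: S(S(add(SZ, mul(SSZ, SSZ))))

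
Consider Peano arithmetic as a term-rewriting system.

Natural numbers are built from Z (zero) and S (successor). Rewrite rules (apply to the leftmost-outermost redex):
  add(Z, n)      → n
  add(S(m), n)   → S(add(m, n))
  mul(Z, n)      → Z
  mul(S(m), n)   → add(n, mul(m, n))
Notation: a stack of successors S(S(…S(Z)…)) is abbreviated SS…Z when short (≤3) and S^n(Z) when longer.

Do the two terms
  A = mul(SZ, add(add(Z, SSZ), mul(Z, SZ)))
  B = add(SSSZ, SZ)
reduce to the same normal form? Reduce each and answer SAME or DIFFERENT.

Term A:
  start: mul(SZ, add(add(Z, SSZ), mul(Z, SZ)))
  [1] add(add(add(Z, SSZ), mul(Z, SZ)), mul(Z, add(add(Z, SSZ), mul(Z, SZ))))
  [2] add(add(SSZ, mul(Z, SZ)), mul(Z, add(add(Z, SSZ), mul(Z, SZ))))
  [3] add(S(add(SZ, mul(Z, SZ))), mul(Z, add(add(Z, SSZ), mul(Z, SZ))))
  [4] S(add(add(SZ, mul(Z, SZ)), mul(Z, add(add(Z, SSZ), mul(Z, SZ)))))
  [5] S(add(S(add(Z, mul(Z, SZ))), mul(Z, add(add(Z, SSZ), mul(Z, SZ)))))
  [6] S(S(add(add(Z, mul(Z, SZ)), mul(Z, add(add(Z, SSZ), mul(Z, SZ))))))
  [7] S(S(add(mul(Z, SZ), mul(Z, add(add(Z, SSZ), mul(Z, SZ))))))
  [8] S(S(add(Z, mul(Z, add(add(Z, SSZ), mul(Z, SZ))))))
  [9] S(S(mul(Z, add(add(Z, SSZ), mul(Z, SZ)))))
  [10] SSZ

Term B:
  start: add(SSSZ, SZ)
  [1] S(add(SSZ, SZ))
  [2] S(S(add(SZ, SZ)))
  [3] S(S(S(add(Z, SZ))))
  [4] S^4(Z)

Answer: DIFFERENT — A ⇓ SSZ, B ⇓ S^4(Z)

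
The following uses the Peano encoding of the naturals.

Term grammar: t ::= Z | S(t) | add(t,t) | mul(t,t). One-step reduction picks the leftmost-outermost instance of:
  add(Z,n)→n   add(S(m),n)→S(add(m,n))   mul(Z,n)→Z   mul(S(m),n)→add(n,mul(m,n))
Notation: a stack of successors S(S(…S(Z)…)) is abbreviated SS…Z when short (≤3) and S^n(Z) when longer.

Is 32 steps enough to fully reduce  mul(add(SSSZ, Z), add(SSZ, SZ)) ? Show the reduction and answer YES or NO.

Answer: YES — reaches normal form S^9(Z) in 29 ≤ 32 steps

Derivation:
  start: mul(add(SSSZ, Z), add(SSZ, SZ))
  [1] mul(S(add(SSZ, Z)), add(SSZ, SZ))
  [2] add(add(SSZ, SZ), mul(add(SSZ, Z), add(SSZ, SZ)))
  [3] add(S(add(SZ, SZ)), mul(add(SSZ, Z), add(SSZ, SZ)))
  [4] S(add(add(SZ, SZ), mul(add(SSZ, Z), add(SSZ, SZ))))
  [5] S(add(S(add(Z, SZ)), mul(add(SSZ, Z), add(SSZ, SZ))))
  [6] S(S(add(add(Z, SZ), mul(add(SSZ, Z), add(SSZ, SZ)))))
  [7] S(S(add(SZ, mul(add(SSZ, Z), add(SSZ, SZ)))))
  [8] S(S(S(add(Z, mul(add(SSZ, Z), add(SSZ, SZ))))))
  [9] S(S(S(mul(add(SSZ, Z), add(SSZ, SZ)))))
  [10] S(S(S(mul(S(add(SZ, Z)), add(SSZ, SZ)))))
  [11] S(S(S(add(add(SSZ, SZ), mul(add(SZ, Z), add(SSZ, SZ))))))
  [12] S(S(S(add(S(add(SZ, SZ)), mul(add(SZ, Z), add(SSZ, SZ))))))
  [13] S(S(S(S(add(add(SZ, SZ), mul(add(SZ, Z), add(SSZ, SZ)))))))
  [14] S(S(S(S(add(S(add(Z, SZ)), mul(add(SZ, Z), add(SSZ, SZ)))))))
  [15] S(S(S(S(S(add(add(Z, SZ), mul(add(SZ, Z), add(SSZ, SZ))))))))
  [16] S(S(S(S(S(add(SZ, mul(add(SZ, Z), add(SSZ, SZ))))))))
  [17] S(S(S(S(S(S(add(Z, mul(add(SZ, Z), add(SSZ, SZ)))))))))
  [18] S(S(S(S(S(S(mul(add(SZ, Z), add(SSZ, SZ))))))))
  [19] S(S(S(S(S(S(mul(S(add(Z, Z)), add(SSZ, SZ))))))))
  [20] S(S(S(S(S(S(add(add(SSZ, SZ), mul(add(Z, Z), add(SSZ, SZ)))))))))
  [21] S(S(S(S(S(S(add(S(add(SZ, SZ)), mul(add(Z, Z), add(SSZ, SZ)))))))))
  [22] S(S(S(S(S(S(S(add(add(SZ, SZ), mul(add(Z, Z), add(SSZ, SZ))))))))))
  [23] S(S(S(S(S(S(S(add(S(add(Z, SZ)), mul(add(Z, Z), add(SSZ, SZ))))))))))
  [24] S(S(S(S(S(S(S(S(add(add(Z, SZ), mul(add(Z, Z), add(SSZ, SZ)))))))))))
  [25] S(S(S(S(S(S(S(S(add(SZ, mul(add(Z, Z), add(SSZ, SZ)))))))))))
  [26] S(S(S(S(S(S(S(S(S(add(Z, mul(add(Z, Z), add(SSZ, SZ))))))))))))
  [27] S(S(S(S(S(S(S(S(S(mul(add(Z, Z), add(SSZ, SZ)))))))))))
  [28] S(S(S(S(S(S(S(S(S(mul(Z, add(SSZ, SZ)))))))))))
  [29] S^9(Z)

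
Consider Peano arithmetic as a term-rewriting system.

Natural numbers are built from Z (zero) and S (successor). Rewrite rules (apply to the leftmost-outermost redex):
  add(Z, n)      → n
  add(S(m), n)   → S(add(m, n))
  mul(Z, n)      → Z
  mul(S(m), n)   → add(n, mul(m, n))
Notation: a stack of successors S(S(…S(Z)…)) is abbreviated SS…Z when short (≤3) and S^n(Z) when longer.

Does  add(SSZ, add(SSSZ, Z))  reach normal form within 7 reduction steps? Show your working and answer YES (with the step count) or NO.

Answer: YES — reaches normal form S^5(Z) in 7 ≤ 7 steps

Working:
  start: add(SSZ, add(SSSZ, Z))
  →1  S(add(SZ, add(SSSZ, Z)))
  →2  S(S(add(Z, add(SSSZ, Z))))
  →3  S(S(add(SSSZ, Z)))
  →4  S(S(S(add(SSZ, Z))))
  →5  S(S(S(S(add(SZ, Z)))))
  →6  S(S(S(S(S(add(Z, Z))))))
  →7  S^5(Z)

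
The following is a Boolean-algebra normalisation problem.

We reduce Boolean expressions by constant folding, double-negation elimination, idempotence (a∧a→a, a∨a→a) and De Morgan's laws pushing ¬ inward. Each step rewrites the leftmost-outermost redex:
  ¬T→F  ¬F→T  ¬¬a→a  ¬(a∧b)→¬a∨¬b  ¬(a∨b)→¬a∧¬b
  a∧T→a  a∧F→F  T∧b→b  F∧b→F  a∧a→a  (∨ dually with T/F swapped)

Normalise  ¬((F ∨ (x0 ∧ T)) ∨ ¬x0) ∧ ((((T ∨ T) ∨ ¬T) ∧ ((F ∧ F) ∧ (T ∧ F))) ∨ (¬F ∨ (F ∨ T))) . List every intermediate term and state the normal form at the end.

  start: ¬((F ∨ (x0 ∧ T)) ∨ ¬x0) ∧ ((((T ∨ T) ∨ ¬T) ∧ ((F ∧ F) ∧ (T ∧ F))) ∨ (¬F ∨ (F ∨ T)))
  step 1: (¬(F ∨ (x0 ∧ T)) ∧ ¬¬x0) ∧ ((((T ∨ T) ∨ ¬T) ∧ ((F ∧ F) ∧ (T ∧ F))) ∨ (¬F ∨ (F ∨ T)))
  step 2: ((¬F ∧ ¬(x0 ∧ T)) ∧ ¬¬x0) ∧ ((((T ∨ T) ∨ ¬T) ∧ ((F ∧ F) ∧ (T ∧ F))) ∨ (¬F ∨ (F ∨ T)))
  step 3: ((T ∧ ¬(x0 ∧ T)) ∧ ¬¬x0) ∧ ((((T ∨ T) ∨ ¬T) ∧ ((F ∧ F) ∧ (T ∧ F))) ∨ (¬F ∨ (F ∨ T)))
  step 4: (¬(x0 ∧ T) ∧ ¬¬x0) ∧ ((((T ∨ T) ∨ ¬T) ∧ ((F ∧ F) ∧ (T ∧ F))) ∨ (¬F ∨ (F ∨ T)))
  step 5: ((¬x0 ∨ ¬T) ∧ ¬¬x0) ∧ ((((T ∨ T) ∨ ¬T) ∧ ((F ∧ F) ∧ (T ∧ F))) ∨ (¬F ∨ (F ∨ T)))
  step 6: ((¬x0 ∨ F) ∧ ¬¬x0) ∧ ((((T ∨ T) ∨ ¬T) ∧ ((F ∧ F) ∧ (T ∧ F))) ∨ (¬F ∨ (F ∨ T)))
  step 7: (¬x0 ∧ ¬¬x0) ∧ ((((T ∨ T) ∨ ¬T) ∧ ((F ∧ F) ∧ (T ∧ F))) ∨ (¬F ∨ (F ∨ T)))
  step 8: (¬x0 ∧ x0) ∧ ((((T ∨ T) ∨ ¬T) ∧ ((F ∧ F) ∧ (T ∧ F))) ∨ (¬F ∨ (F ∨ T)))
  step 9: (¬x0 ∧ x0) ∧ (((T ∨ ¬T) ∧ ((F ∧ F) ∧ (T ∧ F))) ∨ (¬F ∨ (F ∨ T)))
  step 10: (¬x0 ∧ x0) ∧ ((T ∧ ((F ∧ F) ∧ (T ∧ F))) ∨ (¬F ∨ (F ∨ T)))
  step 11: (¬x0 ∧ x0) ∧ (((F ∧ F) ∧ (T ∧ F)) ∨ (¬F ∨ (F ∨ T)))
  step 12: (¬x0 ∧ x0) ∧ ((F ∧ (T ∧ F)) ∨ (¬F ∨ (F ∨ T)))
  step 13: (¬x0 ∧ x0) ∧ (F ∨ (¬F ∨ (F ∨ T)))
  step 14: (¬x0 ∧ x0) ∧ (¬F ∨ (F ∨ T))
  step 15: (¬x0 ∧ x0) ∧ (T ∨ (F ∨ T))
  step 16: (¬x0 ∧ x0) ∧ T
  step 17: ¬x0 ∧ x0

Answer: normal form = ¬x0 ∧ x0  (in 17 steps)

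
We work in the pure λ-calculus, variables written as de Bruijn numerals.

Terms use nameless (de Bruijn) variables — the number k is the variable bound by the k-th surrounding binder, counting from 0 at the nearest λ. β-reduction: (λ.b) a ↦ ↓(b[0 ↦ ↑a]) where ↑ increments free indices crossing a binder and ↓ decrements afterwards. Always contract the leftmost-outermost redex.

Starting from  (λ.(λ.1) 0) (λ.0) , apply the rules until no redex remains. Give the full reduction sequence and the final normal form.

Answer: normal form = λ.0  (in 2 steps)

Derivation:
  start: (λ.(λ.1) 0) (λ.0)
  →1  (λ.λ.0) (λ.0)
  →2  λ.0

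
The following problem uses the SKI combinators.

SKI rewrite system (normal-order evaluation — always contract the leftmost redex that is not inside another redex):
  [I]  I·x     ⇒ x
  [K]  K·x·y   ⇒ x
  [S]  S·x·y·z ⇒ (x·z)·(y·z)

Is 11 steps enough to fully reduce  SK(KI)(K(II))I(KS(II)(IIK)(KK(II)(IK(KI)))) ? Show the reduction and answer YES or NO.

Answer: YES — reaches normal form SK(K(K(KI))) in 10 ≤ 11 steps

Reduction:
  start: SK(KI)(K(II))I(KS(II)(IIK)(KK(II)(IK(KI))))
  →1  K(K(II))(KI(K(II)))I(KS(II)(IIK)(KK(II)(IK(KI))))
  →2  K(II)I(KS(II)(IIK)(KK(II)(IK(KI))))
  →3  II(KS(II)(IIK)(KK(II)(IK(KI))))
  →4  I(KS(II)(IIK)(KK(II)(IK(KI))))
  →5  KS(II)(IIK)(KK(II)(IK(KI)))
  →6  S(IIK)(KK(II)(IK(KI)))
  →7  S(IK)(KK(II)(IK(KI)))
  →8  SK(KK(II)(IK(KI)))
  →9  SK(K(IK(KI)))
  →10  SK(K(K(KI)))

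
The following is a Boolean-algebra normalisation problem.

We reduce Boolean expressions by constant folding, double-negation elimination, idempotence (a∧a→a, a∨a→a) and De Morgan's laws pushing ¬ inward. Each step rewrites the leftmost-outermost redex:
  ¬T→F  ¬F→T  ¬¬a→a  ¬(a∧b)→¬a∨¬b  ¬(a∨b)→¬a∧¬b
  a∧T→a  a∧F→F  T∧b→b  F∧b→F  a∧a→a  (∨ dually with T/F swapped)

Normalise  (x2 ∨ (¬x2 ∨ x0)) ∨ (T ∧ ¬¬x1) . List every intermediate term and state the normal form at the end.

Answer: normal form = (x2 ∨ (¬x2 ∨ x0)) ∨ x1  (in 2 steps)

Reduction:
  start: (x2 ∨ (¬x2 ∨ x0)) ∨ (T ∧ ¬¬x1)
  →1  (x2 ∨ (¬x2 ∨ x0)) ∨ ¬¬x1
  →2  (x2 ∨ (¬x2 ∨ x0)) ∨ x1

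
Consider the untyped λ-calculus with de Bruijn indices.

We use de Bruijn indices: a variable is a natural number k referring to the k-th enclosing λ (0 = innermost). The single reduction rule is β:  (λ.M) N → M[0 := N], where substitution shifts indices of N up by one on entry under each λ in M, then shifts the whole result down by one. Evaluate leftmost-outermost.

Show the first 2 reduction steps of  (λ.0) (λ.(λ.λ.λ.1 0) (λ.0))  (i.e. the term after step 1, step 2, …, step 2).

  start: (λ.0) (λ.(λ.λ.λ.1 0) (λ.0))
  [1] λ.(λ.λ.λ.1 0) (λ.0)
  [2] λ.λ.λ.1 0

Answer: after 2 steps: λ.λ.λ.1 0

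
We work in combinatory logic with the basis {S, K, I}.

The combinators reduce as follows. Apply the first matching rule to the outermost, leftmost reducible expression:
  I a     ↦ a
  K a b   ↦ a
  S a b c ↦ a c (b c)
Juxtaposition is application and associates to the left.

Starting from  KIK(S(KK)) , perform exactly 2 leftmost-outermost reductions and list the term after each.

  start: KIK(S(KK))
  step 1: I(S(KK))
  step 2: S(KK)

Answer: after 2 steps: S(KK)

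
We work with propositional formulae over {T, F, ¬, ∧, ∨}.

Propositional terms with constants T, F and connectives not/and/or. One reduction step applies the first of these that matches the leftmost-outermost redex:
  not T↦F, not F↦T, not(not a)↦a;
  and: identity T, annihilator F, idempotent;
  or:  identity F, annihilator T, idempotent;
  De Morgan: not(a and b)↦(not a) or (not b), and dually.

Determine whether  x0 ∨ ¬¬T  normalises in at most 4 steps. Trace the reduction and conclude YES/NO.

Answer: YES — reaches normal form T in 2 ≤ 4 steps

Reduction:
  start: x0 ∨ ¬¬T
  [1] x0 ∨ T
  [2] T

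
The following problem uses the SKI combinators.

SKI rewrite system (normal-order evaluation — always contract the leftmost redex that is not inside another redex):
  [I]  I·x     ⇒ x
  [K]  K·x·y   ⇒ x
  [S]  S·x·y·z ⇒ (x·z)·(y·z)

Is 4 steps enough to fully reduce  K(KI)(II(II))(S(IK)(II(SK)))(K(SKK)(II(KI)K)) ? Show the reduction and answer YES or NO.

  start: K(KI)(II(II))(S(IK)(II(SK)))(K(SKK)(II(KI)K))
  step 1: KI(S(IK)(II(SK)))(K(SKK)(II(KI)K))
  step 2: I(K(SKK)(II(KI)K))
  step 3: K(SKK)(II(KI)K)
  step 4: SKK

Answer: YES — reaches normal form SKK in 4 ≤ 4 steps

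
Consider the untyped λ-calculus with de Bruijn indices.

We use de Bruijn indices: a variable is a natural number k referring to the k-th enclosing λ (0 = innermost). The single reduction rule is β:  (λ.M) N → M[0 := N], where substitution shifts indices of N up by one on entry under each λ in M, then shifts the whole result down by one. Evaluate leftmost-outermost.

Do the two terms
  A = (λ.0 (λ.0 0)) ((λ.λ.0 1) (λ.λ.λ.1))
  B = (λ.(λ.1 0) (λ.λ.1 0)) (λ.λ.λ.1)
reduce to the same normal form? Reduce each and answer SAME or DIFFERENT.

Answer: SAME — A ⇓ λ.λ.1, B ⇓ λ.λ.1

Derivation:
Term A:
  start: (λ.0 (λ.0 0)) ((λ.λ.0 1) (λ.λ.λ.1))
  step 1: (λ.λ.0 1) (λ.λ.λ.1) (λ.0 0)
  step 2: (λ.0 (λ.λ.λ.1)) (λ.0 0)
  step 3: (λ.0 0) (λ.λ.λ.1)
  step 4: (λ.λ.λ.1) (λ.λ.λ.1)
  step 5: λ.λ.1

Term B:
  start: (λ.(λ.1 0) (λ.λ.1 0)) (λ.λ.λ.1)
  step 1: (λ.(λ.λ.λ.1) 0) (λ.λ.1 0)
  step 2: (λ.λ.λ.1) (λ.λ.1 0)
  step 3: λ.λ.1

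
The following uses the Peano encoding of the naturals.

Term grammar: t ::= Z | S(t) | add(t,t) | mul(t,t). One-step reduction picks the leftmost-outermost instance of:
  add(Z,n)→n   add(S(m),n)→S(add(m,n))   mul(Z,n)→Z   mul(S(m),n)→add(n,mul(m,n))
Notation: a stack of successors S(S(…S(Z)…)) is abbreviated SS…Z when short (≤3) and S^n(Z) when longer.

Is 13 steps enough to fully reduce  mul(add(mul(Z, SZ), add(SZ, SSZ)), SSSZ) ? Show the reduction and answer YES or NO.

  start: mul(add(mul(Z, SZ), add(SZ, SSZ)), SSSZ)
  step 1: mul(add(Z, add(SZ, SSZ)), SSSZ)
  step 2: mul(add(SZ, SSZ), SSSZ)
  step 3: mul(S(add(Z, SSZ)), SSSZ)
  step 4: add(SSSZ, mul(add(Z, SSZ), SSSZ))
  step 5: S(add(SSZ, mul(add(Z, SSZ), SSSZ)))
  step 6: S(S(add(SZ, mul(add(Z, SSZ), SSSZ))))
  step 7: S(S(S(add(Z, mul(add(Z, SSZ), SSSZ)))))
  step 8: S(S(S(mul(add(Z, SSZ), SSSZ))))
  step 9: S(S(S(mul(SSZ, SSSZ))))
  step 10: S(S(S(add(SSSZ, mul(SZ, SSSZ)))))
  step 11: S(S(S(S(add(SSZ, mul(SZ, SSSZ))))))
  step 12: S(S(S(S(S(add(SZ, mul(SZ, SSSZ)))))))
  step 13: S(S(S(S(S(S(add(Z, mul(SZ, SSSZ))))))))

Answer: NO — after 13 steps the term is S(S(S(S(S(S(add(Z, mul(SZ, SSSZ)))))))), not yet normal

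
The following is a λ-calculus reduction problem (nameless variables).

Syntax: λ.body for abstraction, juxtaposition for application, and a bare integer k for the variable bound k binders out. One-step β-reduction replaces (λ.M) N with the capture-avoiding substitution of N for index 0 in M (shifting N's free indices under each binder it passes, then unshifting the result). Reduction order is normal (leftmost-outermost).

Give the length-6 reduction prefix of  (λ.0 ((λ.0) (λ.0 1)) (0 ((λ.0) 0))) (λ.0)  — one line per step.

  start: (λ.0 ((λ.0) (λ.0 1)) (0 ((λ.0) 0))) (λ.0)
  [1] (λ.0) ((λ.0) (λ.0 (λ.0))) ((λ.0) ((λ.0) (λ.0)))
  [2] (λ.0) (λ.0 (λ.0)) ((λ.0) ((λ.0) (λ.0)))
  [3] (λ.0 (λ.0)) ((λ.0) ((λ.0) (λ.0)))
  [4] (λ.0) ((λ.0) (λ.0)) (λ.0)
  [5] (λ.0) (λ.0) (λ.0)
  [6] (λ.0) (λ.0)

Answer: after 6 steps: (λ.0) (λ.0)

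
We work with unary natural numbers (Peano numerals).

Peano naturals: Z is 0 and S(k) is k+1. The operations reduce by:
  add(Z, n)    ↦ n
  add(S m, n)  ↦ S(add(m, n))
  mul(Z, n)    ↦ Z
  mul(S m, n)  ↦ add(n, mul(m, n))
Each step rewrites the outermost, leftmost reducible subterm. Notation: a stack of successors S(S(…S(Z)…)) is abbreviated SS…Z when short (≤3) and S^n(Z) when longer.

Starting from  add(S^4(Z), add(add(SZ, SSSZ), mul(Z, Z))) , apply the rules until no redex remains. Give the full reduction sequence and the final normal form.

  start: add(S^4(Z), add(add(SZ, SSSZ), mul(Z, Z)))
  [1] S(add(SSSZ, add(add(SZ, SSSZ), mul(Z, Z))))
  [2] S(S(add(SSZ, add(add(SZ, SSSZ), mul(Z, Z)))))
  [3] S(S(S(add(SZ, add(add(SZ, SSSZ), mul(Z, Z))))))
  [4] S(S(S(S(add(Z, add(add(SZ, SSSZ), mul(Z, Z)))))))
  [5] S(S(S(S(add(add(SZ, SSSZ), mul(Z, Z))))))
  [6] S(S(S(S(add(S(add(Z, SSSZ)), mul(Z, Z))))))
  [7] S(S(S(S(S(add(add(Z, SSSZ), mul(Z, Z)))))))
  [8] S(S(S(S(S(add(SSSZ, mul(Z, Z)))))))
  [9] S(S(S(S(S(S(add(SSZ, mul(Z, Z))))))))
  [10] S(S(S(S(S(S(S(add(SZ, mul(Z, Z)))))))))
  [11] S(S(S(S(S(S(S(S(add(Z, mul(Z, Z))))))))))
  [12] S(S(S(S(S(S(S(S(mul(Z, Z)))))))))
  [13] S^8(Z)

Answer: normal form = S^8(Z)  (in 13 steps)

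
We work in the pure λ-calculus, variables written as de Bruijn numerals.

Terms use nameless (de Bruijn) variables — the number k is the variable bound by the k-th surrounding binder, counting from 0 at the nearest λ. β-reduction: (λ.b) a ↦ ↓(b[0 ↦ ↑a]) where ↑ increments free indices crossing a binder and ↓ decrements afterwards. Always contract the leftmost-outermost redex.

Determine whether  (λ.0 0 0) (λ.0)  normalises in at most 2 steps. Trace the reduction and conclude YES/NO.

  start: (λ.0 0 0) (λ.0)
  step 1: (λ.0) (λ.0) (λ.0)
  step 2: (λ.0) (λ.0)

Answer: NO — after 2 steps the term is (λ.0) (λ.0), not yet normal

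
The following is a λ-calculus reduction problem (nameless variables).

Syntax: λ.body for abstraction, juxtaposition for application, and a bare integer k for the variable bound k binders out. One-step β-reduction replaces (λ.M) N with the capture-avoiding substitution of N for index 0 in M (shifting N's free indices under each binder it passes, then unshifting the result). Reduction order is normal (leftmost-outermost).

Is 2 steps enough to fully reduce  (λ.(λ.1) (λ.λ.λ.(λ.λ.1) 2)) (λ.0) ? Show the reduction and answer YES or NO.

Answer: YES — reaches normal form λ.0 in 2 ≤ 2 steps

Derivation:
  start: (λ.(λ.1) (λ.λ.λ.(λ.λ.1) 2)) (λ.0)
  →1  (λ.λ.0) (λ.λ.λ.(λ.λ.1) 2)
  →2  λ.0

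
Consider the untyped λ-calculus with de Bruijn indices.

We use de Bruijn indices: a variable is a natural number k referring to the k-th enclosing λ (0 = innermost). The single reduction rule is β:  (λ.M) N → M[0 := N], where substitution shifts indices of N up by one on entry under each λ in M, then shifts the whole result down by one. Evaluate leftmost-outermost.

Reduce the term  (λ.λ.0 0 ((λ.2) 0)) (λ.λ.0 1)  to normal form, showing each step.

  start: (λ.λ.0 0 ((λ.2) 0)) (λ.λ.0 1)
  step 1: λ.0 0 ((λ.λ.λ.0 1) 0)
  step 2: λ.0 0 (λ.λ.0 1)

Answer: normal form = λ.0 0 (λ.λ.0 1)  (in 2 steps)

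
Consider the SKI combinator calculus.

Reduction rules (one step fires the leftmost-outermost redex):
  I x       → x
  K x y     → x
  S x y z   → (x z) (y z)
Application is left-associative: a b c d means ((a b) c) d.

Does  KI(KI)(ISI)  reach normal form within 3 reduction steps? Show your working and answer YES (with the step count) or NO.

  start: KI(KI)(ISI)
  [1] I(ISI)
  [2] ISI
  [3] SI

Answer: YES — reaches normal form SI in 3 ≤ 3 steps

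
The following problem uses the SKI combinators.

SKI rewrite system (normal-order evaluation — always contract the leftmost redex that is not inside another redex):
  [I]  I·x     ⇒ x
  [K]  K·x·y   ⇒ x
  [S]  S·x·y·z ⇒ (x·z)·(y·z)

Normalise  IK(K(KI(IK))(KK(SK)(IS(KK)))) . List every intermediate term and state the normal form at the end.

Answer: normal form = KI  (in 3 steps)

Derivation:
  start: IK(K(KI(IK))(KK(SK)(IS(KK))))
  →1  K(K(KI(IK))(KK(SK)(IS(KK))))
  →2  K(KI(IK))
  →3  KI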